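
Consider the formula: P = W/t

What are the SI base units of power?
Units of each symbol in P = W/t:
  W (work): kg·m²/s²
  t (time): s  → in the denominator, contributes 1/s

Multiplying the contributions: [kg·m²/s²] · [1/s]
Adding exponents of each base unit: kg: 1, m: 2, s: -3
SI base units of power: kg·m²/s³

Answer: kg·m²/s³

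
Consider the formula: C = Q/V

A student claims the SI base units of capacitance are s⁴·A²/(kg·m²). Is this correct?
Units of each symbol in C = Q/V:
  Q (charge, in coulombs): s·A
  V (voltage, in volts): kg·m²/(s³·A)  → in the denominator, contributes s³·A/(kg·m²)

Multiplying the contributions: [s·A] · [s³·A/(kg·m²)]
Adding exponents of each base unit: kg: -1, m: -2, s: 4, A: 2
SI base units of capacitance: s⁴·A²/(kg·m²)

The claimed units s⁴·A²/(kg·m²) match the derived units, so the claim is correct.

Answer: Yes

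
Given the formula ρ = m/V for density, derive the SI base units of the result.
Units of each symbol in ρ = m/V:
  m (mass): kg
  V (volume): m³  → in the denominator, contributes 1/m³

Multiplying the contributions: [kg] · [1/m³]
Adding exponents of each base unit: kg: 1, m: -3
SI base units of density: kg/m³

Answer: kg/m³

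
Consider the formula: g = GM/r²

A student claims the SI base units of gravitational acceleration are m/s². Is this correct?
Units of each symbol in g = GM/r²:
  G (gravitational constant): m³/(kg·s²)
  M (mass): kg
  r (distance): m  → to the power 2 in the denominator, contributes 1/m²

Multiplying the contributions: [m³/(kg·s²)] · [kg] · [1/m²]
Adding exponents of each base unit: m: 1, s: -2
SI base units of gravitational acceleration: m/s²

The claimed units m/s² match the derived units, so the claim is correct.

Answer: Yes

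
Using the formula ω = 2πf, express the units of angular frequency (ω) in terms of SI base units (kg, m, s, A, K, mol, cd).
Units of each symbol in ω = 2πf:
  f (frequency): 1/s
  The factor 2π is dimensionless.

Multiplying the contributions: [1/s]
Adding exponents of each base unit: s: -1
SI base units of angular frequency: 1/s

Answer: 1/s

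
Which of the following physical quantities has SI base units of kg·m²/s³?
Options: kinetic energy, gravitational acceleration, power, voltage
Checking the SI base units of each option:
  kinetic energy (E = ½mv²): kg·m²/s²  ✗
  gravitational acceleration (g = GM/r²): m/s²  ✗
  power (P = W/t): kg·m²/s³  ✓ matches
  voltage (V = IR): kg·m²/(s³·A)  ✗

Only power has units kg·m²/s³.

Answer: power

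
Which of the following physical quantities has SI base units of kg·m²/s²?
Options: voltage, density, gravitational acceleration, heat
Checking the SI base units of each option:
  voltage (V = IR): kg·m²/(s³·A)  ✗
  density (ρ = m/V): kg/m³  ✗
  gravitational acceleration (g = GM/r²): m/s²  ✗
  heat (Q = mcΔT): kg·m²/s²  ✓ matches

Only heat has units kg·m²/s².

Answer: heat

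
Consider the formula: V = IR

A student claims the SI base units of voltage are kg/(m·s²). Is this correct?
Units of each symbol in V = IR:
  I (current): A
  R (resistance, in ohms): kg·m²/(s³·A²)

Multiplying the contributions: [A] · [kg·m²/(s³·A²)]
Adding exponents of each base unit: kg: 1, m: 2, s: -3, A: -1
SI base units of voltage: kg·m²/(s³·A)

The claimed units kg/(m·s²) (exponents kg: 1, m: -1, s: -2) do not match the derived units kg·m²/(s³·A) (exponents kg: 1, m: 2, s: -3, A: -1), so the claim is incorrect.

Answer: No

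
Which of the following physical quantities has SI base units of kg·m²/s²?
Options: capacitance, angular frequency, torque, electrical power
Checking the SI base units of each option:
  capacitance (C = Q/V): s⁴·A²/(kg·m²)  ✗
  angular frequency (ω = 2πf): 1/s  ✗
  torque (τ = Fr): kg·m²/s²  ✓ matches
  electrical power (P = IV): kg·m²/s³  ✗

Only torque has units kg·m²/s².

Answer: torque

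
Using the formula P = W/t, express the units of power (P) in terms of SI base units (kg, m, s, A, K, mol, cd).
Units of each symbol in P = W/t:
  W (work): kg·m²/s²
  t (time): s  → in the denominator, contributes 1/s

Multiplying the contributions: [kg·m²/s²] · [1/s]
Adding exponents of each base unit: kg: 1, m: 2, s: -3
SI base units of power: kg·m²/s³

Answer: kg·m²/s³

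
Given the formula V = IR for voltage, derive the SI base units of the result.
Units of each symbol in V = IR:
  I (current): A
  R (resistance, in ohms): kg·m²/(s³·A²)

Multiplying the contributions: [A] · [kg·m²/(s³·A²)]
Adding exponents of each base unit: kg: 1, m: 2, s: -3, A: -1
SI base units of voltage: kg·m²/(s³·A)

Answer: kg·m²/(s³·A)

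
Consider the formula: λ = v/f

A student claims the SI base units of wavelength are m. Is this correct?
Units of each symbol in λ = v/f:
  v (wave speed): m/s
  f (frequency): 1/s  → in the denominator, contributes s

Multiplying the contributions: [m/s] · [s]
Adding exponents of each base unit: m: 1
SI base units of wavelength: m

The claimed units m match the derived units, so the claim is correct.

Answer: Yes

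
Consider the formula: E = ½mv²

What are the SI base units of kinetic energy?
Units of each symbol in E = ½mv²:
  m (mass): kg
  v (speed): m/s  → to the power 2, contributes m²/s²
  The factor ½ is dimensionless.

Multiplying the contributions: [kg] · [m²/s²]
Adding exponents of each base unit: kg: 1, m: 2, s: -2
SI base units of kinetic energy: kg·m²/s²

Answer: kg·m²/s²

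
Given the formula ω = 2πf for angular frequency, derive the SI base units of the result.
Units of each symbol in ω = 2πf:
  f (frequency): 1/s
  The factor 2π is dimensionless.

Multiplying the contributions: [1/s]
Adding exponents of each base unit: s: -1
SI base units of angular frequency: 1/s

Answer: 1/s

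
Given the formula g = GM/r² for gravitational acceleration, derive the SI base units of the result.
Units of each symbol in g = GM/r²:
  G (gravitational constant): m³/(kg·s²)
  M (mass): kg
  r (distance): m  → to the power 2 in the denominator, contributes 1/m²

Multiplying the contributions: [m³/(kg·s²)] · [kg] · [1/m²]
Adding exponents of each base unit: m: 1, s: -2
SI base units of gravitational acceleration: m/s²

Answer: m/s²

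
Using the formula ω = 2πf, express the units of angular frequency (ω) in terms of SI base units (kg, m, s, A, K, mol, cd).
Units of each symbol in ω = 2πf:
  f (frequency): 1/s
  The factor 2π is dimensionless.

Multiplying the contributions: [1/s]
Adding exponents of each base unit: s: -1
SI base units of angular frequency: 1/s

Answer: 1/s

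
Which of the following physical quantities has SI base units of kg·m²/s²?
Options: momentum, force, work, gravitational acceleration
Checking the SI base units of each option:
  momentum (p = mv): kg·m/s  ✗
  force (F = ma): kg·m/s²  ✗
  work (W = Fd): kg·m²/s²  ✓ matches
  gravitational acceleration (g = GM/r²): m/s²  ✗

Only work has units kg·m²/s².

Answer: work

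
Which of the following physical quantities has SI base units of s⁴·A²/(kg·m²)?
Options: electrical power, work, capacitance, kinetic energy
Checking the SI base units of each option:
  electrical power (P = IV): kg·m²/s³  ✗
  work (W = Fd): kg·m²/s²  ✗
  capacitance (C = Q/V): s⁴·A²/(kg·m²)  ✓ matches
  kinetic energy (E = ½mv²): kg·m²/s²  ✗

Only capacitance has units s⁴·A²/(kg·m²).

Answer: capacitance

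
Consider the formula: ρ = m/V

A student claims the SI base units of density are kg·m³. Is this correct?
Units of each symbol in ρ = m/V:
  m (mass): kg
  V (volume): m³  → in the denominator, contributes 1/m³

Multiplying the contributions: [kg] · [1/m³]
Adding exponents of each base unit: kg: 1, m: -3
SI base units of density: kg/m³

The claimed units kg·m³ (exponents kg: 1, m: 3) do not match the derived units kg/m³ (exponents kg: 1, m: -3), so the claim is incorrect.

Answer: No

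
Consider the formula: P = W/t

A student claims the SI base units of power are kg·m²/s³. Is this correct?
Units of each symbol in P = W/t:
  W (work): kg·m²/s²
  t (time): s  → in the denominator, contributes 1/s

Multiplying the contributions: [kg·m²/s²] · [1/s]
Adding exponents of each base unit: kg: 1, m: 2, s: -3
SI base units of power: kg·m²/s³

The claimed units kg·m²/s³ match the derived units, so the claim is correct.

Answer: Yes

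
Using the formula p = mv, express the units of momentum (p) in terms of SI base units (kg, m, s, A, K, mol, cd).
Units of each symbol in p = mv:
  m (mass): kg
  v (velocity): m/s

Multiplying the contributions: [kg] · [m/s]
Adding exponents of each base unit: kg: 1, m: 1, s: -1
SI base units of momentum: kg·m/s

Answer: kg·m/s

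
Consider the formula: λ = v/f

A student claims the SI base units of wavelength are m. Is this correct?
Units of each symbol in λ = v/f:
  v (wave speed): m/s
  f (frequency): 1/s  → in the denominator, contributes s

Multiplying the contributions: [m/s] · [s]
Adding exponents of each base unit: m: 1
SI base units of wavelength: m

The claimed units m match the derived units, so the claim is correct.

Answer: Yes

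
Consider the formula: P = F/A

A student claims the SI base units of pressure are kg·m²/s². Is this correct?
Units of each symbol in P = F/A:
  F (force): kg·m/s²
  A (area): m²  → in the denominator, contributes 1/m²

Multiplying the contributions: [kg·m/s²] · [1/m²]
Adding exponents of each base unit: kg: 1, m: -1, s: -2
SI base units of pressure: kg/(m·s²)

The claimed units kg·m²/s² (exponents kg: 1, m: 2, s: -2) do not match the derived units kg/(m·s²) (exponents kg: 1, m: -1, s: -2), so the claim is incorrect.

Answer: No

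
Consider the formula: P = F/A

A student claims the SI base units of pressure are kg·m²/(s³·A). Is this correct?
Units of each symbol in P = F/A:
  F (force): kg·m/s²
  A (area): m²  → in the denominator, contributes 1/m²

Multiplying the contributions: [kg·m/s²] · [1/m²]
Adding exponents of each base unit: kg: 1, m: -1, s: -2
SI base units of pressure: kg/(m·s²)

The claimed units kg·m²/(s³·A) (exponents kg: 1, m: 2, s: -3, A: -1) do not match the derived units kg/(m·s²) (exponents kg: 1, m: -1, s: -2), so the claim is incorrect.

Answer: No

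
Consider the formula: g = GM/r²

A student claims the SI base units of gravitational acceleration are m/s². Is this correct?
Units of each symbol in g = GM/r²:
  G (gravitational constant): m³/(kg·s²)
  M (mass): kg
  r (distance): m  → to the power 2 in the denominator, contributes 1/m²

Multiplying the contributions: [m³/(kg·s²)] · [kg] · [1/m²]
Adding exponents of each base unit: m: 1, s: -2
SI base units of gravitational acceleration: m/s²

The claimed units m/s² match the derived units, so the claim is correct.

Answer: Yes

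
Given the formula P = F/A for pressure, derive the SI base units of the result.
Units of each symbol in P = F/A:
  F (force): kg·m/s²
  A (area): m²  → in the denominator, contributes 1/m²

Multiplying the contributions: [kg·m/s²] · [1/m²]
Adding exponents of each base unit: kg: 1, m: -1, s: -2
SI base units of pressure: kg/(m·s²)

Answer: kg/(m·s²)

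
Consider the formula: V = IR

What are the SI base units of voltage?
Units of each symbol in V = IR:
  I (current): A
  R (resistance, in ohms): kg·m²/(s³·A²)

Multiplying the contributions: [A] · [kg·m²/(s³·A²)]
Adding exponents of each base unit: kg: 1, m: 2, s: -3, A: -1
SI base units of voltage: kg·m²/(s³·A)

Answer: kg·m²/(s³·A)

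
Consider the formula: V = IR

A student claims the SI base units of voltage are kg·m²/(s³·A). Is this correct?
Units of each symbol in V = IR:
  I (current): A
  R (resistance, in ohms): kg·m²/(s³·A²)

Multiplying the contributions: [A] · [kg·m²/(s³·A²)]
Adding exponents of each base unit: kg: 1, m: 2, s: -3, A: -1
SI base units of voltage: kg·m²/(s³·A)

The claimed units kg·m²/(s³·A) match the derived units, so the claim is correct.

Answer: Yes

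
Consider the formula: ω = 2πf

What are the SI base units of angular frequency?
Units of each symbol in ω = 2πf:
  f (frequency): 1/s
  The factor 2π is dimensionless.

Multiplying the contributions: [1/s]
Adding exponents of each base unit: s: -1
SI base units of angular frequency: 1/s

Answer: 1/s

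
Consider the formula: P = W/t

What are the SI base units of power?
Units of each symbol in P = W/t:
  W (work): kg·m²/s²
  t (time): s  → in the denominator, contributes 1/s

Multiplying the contributions: [kg·m²/s²] · [1/s]
Adding exponents of each base unit: kg: 1, m: 2, s: -3
SI base units of power: kg·m²/s³

Answer: kg·m²/s³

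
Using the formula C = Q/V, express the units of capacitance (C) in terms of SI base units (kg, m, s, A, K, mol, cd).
Units of each symbol in C = Q/V:
  Q (charge, in coulombs): s·A
  V (voltage, in volts): kg·m²/(s³·A)  → in the denominator, contributes s³·A/(kg·m²)

Multiplying the contributions: [s·A] · [s³·A/(kg·m²)]
Adding exponents of each base unit: kg: -1, m: -2, s: 4, A: 2
SI base units of capacitance: s⁴·A²/(kg·m²)

Answer: s⁴·A²/(kg·m²)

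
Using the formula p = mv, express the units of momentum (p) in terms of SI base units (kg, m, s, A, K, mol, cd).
Units of each symbol in p = mv:
  m (mass): kg
  v (velocity): m/s

Multiplying the contributions: [kg] · [m/s]
Adding exponents of each base unit: kg: 1, m: 1, s: -1
SI base units of momentum: kg·m/s

Answer: kg·m/s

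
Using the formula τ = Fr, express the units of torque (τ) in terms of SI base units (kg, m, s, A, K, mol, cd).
Units of each symbol in τ = Fr:
  F (force): kg·m/s²
  r (lever arm): m

Multiplying the contributions: [kg·m/s²] · [m]
Adding exponents of each base unit: kg: 1, m: 2, s: -2
SI base units of torque: kg·m²/s²

Answer: kg·m²/s²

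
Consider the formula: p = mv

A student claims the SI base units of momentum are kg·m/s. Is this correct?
Units of each symbol in p = mv:
  m (mass): kg
  v (velocity): m/s

Multiplying the contributions: [kg] · [m/s]
Adding exponents of each base unit: kg: 1, m: 1, s: -1
SI base units of momentum: kg·m/s

The claimed units kg·m/s match the derived units, so the claim is correct.

Answer: Yes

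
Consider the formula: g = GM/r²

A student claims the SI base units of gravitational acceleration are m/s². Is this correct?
Units of each symbol in g = GM/r²:
  G (gravitational constant): m³/(kg·s²)
  M (mass): kg
  r (distance): m  → to the power 2 in the denominator, contributes 1/m²

Multiplying the contributions: [m³/(kg·s²)] · [kg] · [1/m²]
Adding exponents of each base unit: m: 1, s: -2
SI base units of gravitational acceleration: m/s²

The claimed units m/s² match the derived units, so the claim is correct.

Answer: Yes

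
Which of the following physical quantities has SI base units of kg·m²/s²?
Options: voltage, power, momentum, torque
Checking the SI base units of each option:
  voltage (V = IR): kg·m²/(s³·A)  ✗
  power (P = W/t): kg·m²/s³  ✗
  momentum (p = mv): kg·m/s  ✗
  torque (τ = Fr): kg·m²/s²  ✓ matches

Only torque has units kg·m²/s².

Answer: torque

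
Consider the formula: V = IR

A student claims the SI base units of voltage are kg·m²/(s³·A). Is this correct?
Units of each symbol in V = IR:
  I (current): A
  R (resistance, in ohms): kg·m²/(s³·A²)

Multiplying the contributions: [A] · [kg·m²/(s³·A²)]
Adding exponents of each base unit: kg: 1, m: 2, s: -3, A: -1
SI base units of voltage: kg·m²/(s³·A)

The claimed units kg·m²/(s³·A) match the derived units, so the claim is correct.

Answer: Yes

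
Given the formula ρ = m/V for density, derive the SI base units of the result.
Units of each symbol in ρ = m/V:
  m (mass): kg
  V (volume): m³  → in the denominator, contributes 1/m³

Multiplying the contributions: [kg] · [1/m³]
Adding exponents of each base unit: kg: 1, m: -3
SI base units of density: kg/m³

Answer: kg/m³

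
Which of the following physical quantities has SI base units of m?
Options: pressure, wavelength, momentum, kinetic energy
Checking the SI base units of each option:
  pressure (P = F/A): kg/(m·s²)  ✗
  wavelength (λ = v/f): m  ✓ matches
  momentum (p = mv): kg·m/s  ✗
  kinetic energy (E = ½mv²): kg·m²/s²  ✗

Only wavelength has units m.

Answer: wavelength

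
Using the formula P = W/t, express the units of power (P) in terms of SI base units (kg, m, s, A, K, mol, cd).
Units of each symbol in P = W/t:
  W (work): kg·m²/s²
  t (time): s  → in the denominator, contributes 1/s

Multiplying the contributions: [kg·m²/s²] · [1/s]
Adding exponents of each base unit: kg: 1, m: 2, s: -3
SI base units of power: kg·m²/s³

Answer: kg·m²/s³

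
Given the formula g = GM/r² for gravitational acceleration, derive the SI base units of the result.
Units of each symbol in g = GM/r²:
  G (gravitational constant): m³/(kg·s²)
  M (mass): kg
  r (distance): m  → to the power 2 in the denominator, contributes 1/m²

Multiplying the contributions: [m³/(kg·s²)] · [kg] · [1/m²]
Adding exponents of each base unit: m: 1, s: -2
SI base units of gravitational acceleration: m/s²

Answer: m/s²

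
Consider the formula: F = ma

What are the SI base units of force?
Units of each symbol in F = ma:
  m (mass): kg
  a (acceleration): m/s²

Multiplying the contributions: [kg] · [m/s²]
Adding exponents of each base unit: kg: 1, m: 1, s: -2
SI base units of force: kg·m/s²

Answer: kg·m/s²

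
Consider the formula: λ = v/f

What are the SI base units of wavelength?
Units of each symbol in λ = v/f:
  v (wave speed): m/s
  f (frequency): 1/s  → in the denominator, contributes s

Multiplying the contributions: [m/s] · [s]
Adding exponents of each base unit: m: 1
SI base units of wavelength: m

Answer: m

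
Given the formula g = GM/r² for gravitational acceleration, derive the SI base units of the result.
Units of each symbol in g = GM/r²:
  G (gravitational constant): m³/(kg·s²)
  M (mass): kg
  r (distance): m  → to the power 2 in the denominator, contributes 1/m²

Multiplying the contributions: [m³/(kg·s²)] · [kg] · [1/m²]
Adding exponents of each base unit: m: 1, s: -2
SI base units of gravitational acceleration: m/s²

Answer: m/s²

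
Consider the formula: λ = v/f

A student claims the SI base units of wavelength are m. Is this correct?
Units of each symbol in λ = v/f:
  v (wave speed): m/s
  f (frequency): 1/s  → in the denominator, contributes s

Multiplying the contributions: [m/s] · [s]
Adding exponents of each base unit: m: 1
SI base units of wavelength: m

The claimed units m match the derived units, so the claim is correct.

Answer: Yes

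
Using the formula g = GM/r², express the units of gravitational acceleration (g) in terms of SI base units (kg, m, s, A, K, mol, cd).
Units of each symbol in g = GM/r²:
  G (gravitational constant): m³/(kg·s²)
  M (mass): kg
  r (distance): m  → to the power 2 in the denominator, contributes 1/m²

Multiplying the contributions: [m³/(kg·s²)] · [kg] · [1/m²]
Adding exponents of each base unit: m: 1, s: -2
SI base units of gravitational acceleration: m/s²

Answer: m/s²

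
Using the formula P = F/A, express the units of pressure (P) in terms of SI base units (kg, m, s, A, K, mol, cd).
Units of each symbol in P = F/A:
  F (force): kg·m/s²
  A (area): m²  → in the denominator, contributes 1/m²

Multiplying the contributions: [kg·m/s²] · [1/m²]
Adding exponents of each base unit: kg: 1, m: -1, s: -2
SI base units of pressure: kg/(m·s²)

Answer: kg/(m·s²)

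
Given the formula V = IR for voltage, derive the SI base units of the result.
Units of each symbol in V = IR:
  I (current): A
  R (resistance, in ohms): kg·m²/(s³·A²)

Multiplying the contributions: [A] · [kg·m²/(s³·A²)]
Adding exponents of each base unit: kg: 1, m: 2, s: -3, A: -1
SI base units of voltage: kg·m²/(s³·A)

Answer: kg·m²/(s³·A)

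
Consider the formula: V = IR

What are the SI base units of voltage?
Units of each symbol in V = IR:
  I (current): A
  R (resistance, in ohms): kg·m²/(s³·A²)

Multiplying the contributions: [A] · [kg·m²/(s³·A²)]
Adding exponents of each base unit: kg: 1, m: 2, s: -3, A: -1
SI base units of voltage: kg·m²/(s³·A)

Answer: kg·m²/(s³·A)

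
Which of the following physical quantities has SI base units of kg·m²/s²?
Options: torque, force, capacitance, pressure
Checking the SI base units of each option:
  torque (τ = Fr): kg·m²/s²  ✓ matches
  force (F = ma): kg·m/s²  ✗
  capacitance (C = Q/V): s⁴·A²/(kg·m²)  ✗
  pressure (P = F/A): kg/(m·s²)  ✗

Only torque has units kg·m²/s².

Answer: torque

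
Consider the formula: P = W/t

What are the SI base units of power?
Units of each symbol in P = W/t:
  W (work): kg·m²/s²
  t (time): s  → in the denominator, contributes 1/s

Multiplying the contributions: [kg·m²/s²] · [1/s]
Adding exponents of each base unit: kg: 1, m: 2, s: -3
SI base units of power: kg·m²/s³

Answer: kg·m²/s³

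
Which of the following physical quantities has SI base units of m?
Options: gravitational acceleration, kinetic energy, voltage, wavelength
Checking the SI base units of each option:
  gravitational acceleration (g = GM/r²): m/s²  ✗
  kinetic energy (E = ½mv²): kg·m²/s²  ✗
  voltage (V = IR): kg·m²/(s³·A)  ✗
  wavelength (λ = v/f): m  ✓ matches

Only wavelength has units m.

Answer: wavelength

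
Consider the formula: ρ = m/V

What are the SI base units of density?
Units of each symbol in ρ = m/V:
  m (mass): kg
  V (volume): m³  → in the denominator, contributes 1/m³

Multiplying the contributions: [kg] · [1/m³]
Adding exponents of each base unit: kg: 1, m: -3
SI base units of density: kg/m³

Answer: kg/m³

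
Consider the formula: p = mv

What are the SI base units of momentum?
Units of each symbol in p = mv:
  m (mass): kg
  v (velocity): m/s

Multiplying the contributions: [kg] · [m/s]
Adding exponents of each base unit: kg: 1, m: 1, s: -1
SI base units of momentum: kg·m/s

Answer: kg·m/s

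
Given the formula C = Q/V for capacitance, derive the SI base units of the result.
Units of each symbol in C = Q/V:
  Q (charge, in coulombs): s·A
  V (voltage, in volts): kg·m²/(s³·A)  → in the denominator, contributes s³·A/(kg·m²)

Multiplying the contributions: [s·A] · [s³·A/(kg·m²)]
Adding exponents of each base unit: kg: -1, m: -2, s: 4, A: 2
SI base units of capacitance: s⁴·A²/(kg·m²)

Answer: s⁴·A²/(kg·m²)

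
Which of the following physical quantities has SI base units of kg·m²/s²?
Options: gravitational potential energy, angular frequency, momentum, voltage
Checking the SI base units of each option:
  gravitational potential energy (U = -GMm/r): kg·m²/s²  ✓ matches
  angular frequency (ω = 2πf): 1/s  ✗
  momentum (p = mv): kg·m/s  ✗
  voltage (V = IR): kg·m²/(s³·A)  ✗

Only gravitational potential energy has units kg·m²/s².

Answer: gravitational potential energy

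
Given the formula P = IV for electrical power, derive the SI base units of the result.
Units of each symbol in P = IV:
  I (current): A
  V (voltage, in volts): kg·m²/(s³·A)

Multiplying the contributions: [A] · [kg·m²/(s³·A)]
Adding exponents of each base unit: kg: 1, m: 2, s: -3
SI base units of electrical power: kg·m²/s³

Answer: kg·m²/s³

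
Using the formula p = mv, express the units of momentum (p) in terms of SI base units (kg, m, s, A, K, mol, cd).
Units of each symbol in p = mv:
  m (mass): kg
  v (velocity): m/s

Multiplying the contributions: [kg] · [m/s]
Adding exponents of each base unit: kg: 1, m: 1, s: -1
SI base units of momentum: kg·m/s

Answer: kg·m/s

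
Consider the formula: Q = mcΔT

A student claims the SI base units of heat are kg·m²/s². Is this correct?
Units of each symbol in Q = mcΔT:
  m (mass): kg
  c (specific heat capacity, in J/(kg·K)): m²/(s²·K)
  ΔT (temperature change): K

Multiplying the contributions: [kg] · [m²/(s²·K)] · [K]
Adding exponents of each base unit: kg: 1, m: 2, s: -2
SI base units of heat: kg·m²/s²

The claimed units kg·m²/s² match the derived units, so the claim is correct.

Answer: Yes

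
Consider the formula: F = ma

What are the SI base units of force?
Units of each symbol in F = ma:
  m (mass): kg
  a (acceleration): m/s²

Multiplying the contributions: [kg] · [m/s²]
Adding exponents of each base unit: kg: 1, m: 1, s: -2
SI base units of force: kg·m/s²

Answer: kg·m/s²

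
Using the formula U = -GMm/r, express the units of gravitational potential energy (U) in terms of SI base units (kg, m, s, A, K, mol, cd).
Units of each symbol in U = -GMm/r:
  G (gravitational constant): m³/(kg·s²)
  M (mass): kg
  m (mass): kg
  r (distance): m  → in the denominator, contributes 1/m
  The minus sign does not affect the units.

Multiplying the contributions: [m³/(kg·s²)] · [kg] · [kg] · [1/m]
Adding exponents of each base unit: kg: 1, m: 2, s: -2
SI base units of gravitational potential energy: kg·m²/s²

Answer: kg·m²/s²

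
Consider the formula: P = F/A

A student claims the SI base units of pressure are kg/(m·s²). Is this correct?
Units of each symbol in P = F/A:
  F (force): kg·m/s²
  A (area): m²  → in the denominator, contributes 1/m²

Multiplying the contributions: [kg·m/s²] · [1/m²]
Adding exponents of each base unit: kg: 1, m: -1, s: -2
SI base units of pressure: kg/(m·s²)

The claimed units kg/(m·s²) match the derived units, so the claim is correct.

Answer: Yes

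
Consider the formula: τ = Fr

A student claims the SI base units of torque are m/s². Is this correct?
Units of each symbol in τ = Fr:
  F (force): kg·m/s²
  r (lever arm): m

Multiplying the contributions: [kg·m/s²] · [m]
Adding exponents of each base unit: kg: 1, m: 2, s: -2
SI base units of torque: kg·m²/s²

The claimed units m/s² (exponents m: 1, s: -2) do not match the derived units kg·m²/s² (exponents kg: 1, m: 2, s: -2), so the claim is incorrect.

Answer: No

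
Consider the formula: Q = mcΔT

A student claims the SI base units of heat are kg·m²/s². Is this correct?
Units of each symbol in Q = mcΔT:
  m (mass): kg
  c (specific heat capacity, in J/(kg·K)): m²/(s²·K)
  ΔT (temperature change): K

Multiplying the contributions: [kg] · [m²/(s²·K)] · [K]
Adding exponents of each base unit: kg: 1, m: 2, s: -2
SI base units of heat: kg·m²/s²

The claimed units kg·m²/s² match the derived units, so the claim is correct.

Answer: Yes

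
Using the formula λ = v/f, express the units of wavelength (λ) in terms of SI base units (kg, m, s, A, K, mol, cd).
Units of each symbol in λ = v/f:
  v (wave speed): m/s
  f (frequency): 1/s  → in the denominator, contributes s

Multiplying the contributions: [m/s] · [s]
Adding exponents of each base unit: m: 1
SI base units of wavelength: m

Answer: m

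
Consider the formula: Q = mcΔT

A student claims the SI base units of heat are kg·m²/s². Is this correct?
Units of each symbol in Q = mcΔT:
  m (mass): kg
  c (specific heat capacity, in J/(kg·K)): m²/(s²·K)
  ΔT (temperature change): K

Multiplying the contributions: [kg] · [m²/(s²·K)] · [K]
Adding exponents of each base unit: kg: 1, m: 2, s: -2
SI base units of heat: kg·m²/s²

The claimed units kg·m²/s² match the derived units, so the claim is correct.

Answer: Yes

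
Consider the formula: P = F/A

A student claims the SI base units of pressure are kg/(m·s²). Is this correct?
Units of each symbol in P = F/A:
  F (force): kg·m/s²
  A (area): m²  → in the denominator, contributes 1/m²

Multiplying the contributions: [kg·m/s²] · [1/m²]
Adding exponents of each base unit: kg: 1, m: -1, s: -2
SI base units of pressure: kg/(m·s²)

The claimed units kg/(m·s²) match the derived units, so the claim is correct.

Answer: Yes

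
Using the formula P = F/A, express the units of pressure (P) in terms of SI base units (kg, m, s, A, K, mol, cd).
Units of each symbol in P = F/A:
  F (force): kg·m/s²
  A (area): m²  → in the denominator, contributes 1/m²

Multiplying the contributions: [kg·m/s²] · [1/m²]
Adding exponents of each base unit: kg: 1, m: -1, s: -2
SI base units of pressure: kg/(m·s²)

Answer: kg/(m·s²)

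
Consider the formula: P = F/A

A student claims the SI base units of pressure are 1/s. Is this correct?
Units of each symbol in P = F/A:
  F (force): kg·m/s²
  A (area): m²  → in the denominator, contributes 1/m²

Multiplying the contributions: [kg·m/s²] · [1/m²]
Adding exponents of each base unit: kg: 1, m: -1, s: -2
SI base units of pressure: kg/(m·s²)

The claimed units 1/s (exponents s: -1) do not match the derived units kg/(m·s²) (exponents kg: 1, m: -1, s: -2), so the claim is incorrect.

Answer: No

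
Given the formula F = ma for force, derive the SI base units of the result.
Units of each symbol in F = ma:
  m (mass): kg
  a (acceleration): m/s²

Multiplying the contributions: [kg] · [m/s²]
Adding exponents of each base unit: kg: 1, m: 1, s: -2
SI base units of force: kg·m/s²

Answer: kg·m/s²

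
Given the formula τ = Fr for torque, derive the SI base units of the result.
Units of each symbol in τ = Fr:
  F (force): kg·m/s²
  r (lever arm): m

Multiplying the contributions: [kg·m/s²] · [m]
Adding exponents of each base unit: kg: 1, m: 2, s: -2
SI base units of torque: kg·m²/s²

Answer: kg·m²/s²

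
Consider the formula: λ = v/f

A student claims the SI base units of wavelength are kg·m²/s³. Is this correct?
Units of each symbol in λ = v/f:
  v (wave speed): m/s
  f (frequency): 1/s  → in the denominator, contributes s

Multiplying the contributions: [m/s] · [s]
Adding exponents of each base unit: m: 1
SI base units of wavelength: m

The claimed units kg·m²/s³ (exponents kg: 1, m: 2, s: -3) do not match the derived units m (exponents m: 1), so the claim is incorrect.

Answer: No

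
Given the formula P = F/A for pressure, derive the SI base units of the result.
Units of each symbol in P = F/A:
  F (force): kg·m/s²
  A (area): m²  → in the denominator, contributes 1/m²

Multiplying the contributions: [kg·m/s²] · [1/m²]
Adding exponents of each base unit: kg: 1, m: -1, s: -2
SI base units of pressure: kg/(m·s²)

Answer: kg/(m·s²)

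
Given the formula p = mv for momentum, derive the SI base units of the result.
Units of each symbol in p = mv:
  m (mass): kg
  v (velocity): m/s

Multiplying the contributions: [kg] · [m/s]
Adding exponents of each base unit: kg: 1, m: 1, s: -1
SI base units of momentum: kg·m/s

Answer: kg·m/s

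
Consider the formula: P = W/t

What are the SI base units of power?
Units of each symbol in P = W/t:
  W (work): kg·m²/s²
  t (time): s  → in the denominator, contributes 1/s

Multiplying the contributions: [kg·m²/s²] · [1/s]
Adding exponents of each base unit: kg: 1, m: 2, s: -3
SI base units of power: kg·m²/s³

Answer: kg·m²/s³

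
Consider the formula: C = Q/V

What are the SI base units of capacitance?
Units of each symbol in C = Q/V:
  Q (charge, in coulombs): s·A
  V (voltage, in volts): kg·m²/(s³·A)  → in the denominator, contributes s³·A/(kg·m²)

Multiplying the contributions: [s·A] · [s³·A/(kg·m²)]
Adding exponents of each base unit: kg: -1, m: -2, s: 4, A: 2
SI base units of capacitance: s⁴·A²/(kg·m²)

Answer: s⁴·A²/(kg·m²)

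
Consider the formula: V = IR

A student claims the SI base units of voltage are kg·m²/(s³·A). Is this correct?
Units of each symbol in V = IR:
  I (current): A
  R (resistance, in ohms): kg·m²/(s³·A²)

Multiplying the contributions: [A] · [kg·m²/(s³·A²)]
Adding exponents of each base unit: kg: 1, m: 2, s: -3, A: -1
SI base units of voltage: kg·m²/(s³·A)

The claimed units kg·m²/(s³·A) match the derived units, so the claim is correct.

Answer: Yes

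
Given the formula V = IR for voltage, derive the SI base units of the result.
Units of each symbol in V = IR:
  I (current): A
  R (resistance, in ohms): kg·m²/(s³·A²)

Multiplying the contributions: [A] · [kg·m²/(s³·A²)]
Adding exponents of each base unit: kg: 1, m: 2, s: -3, A: -1
SI base units of voltage: kg·m²/(s³·A)

Answer: kg·m²/(s³·A)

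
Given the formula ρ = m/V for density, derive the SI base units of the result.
Units of each symbol in ρ = m/V:
  m (mass): kg
  V (volume): m³  → in the denominator, contributes 1/m³

Multiplying the contributions: [kg] · [1/m³]
Adding exponents of each base unit: kg: 1, m: -3
SI base units of density: kg/m³

Answer: kg/m³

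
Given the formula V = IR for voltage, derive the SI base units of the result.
Units of each symbol in V = IR:
  I (current): A
  R (resistance, in ohms): kg·m²/(s³·A²)

Multiplying the contributions: [A] · [kg·m²/(s³·A²)]
Adding exponents of each base unit: kg: 1, m: 2, s: -3, A: -1
SI base units of voltage: kg·m²/(s³·A)

Answer: kg·m²/(s³·A)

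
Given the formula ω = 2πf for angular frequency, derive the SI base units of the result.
Units of each symbol in ω = 2πf:
  f (frequency): 1/s
  The factor 2π is dimensionless.

Multiplying the contributions: [1/s]
Adding exponents of each base unit: s: -1
SI base units of angular frequency: 1/s

Answer: 1/s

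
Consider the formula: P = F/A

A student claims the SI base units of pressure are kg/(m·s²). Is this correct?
Units of each symbol in P = F/A:
  F (force): kg·m/s²
  A (area): m²  → in the denominator, contributes 1/m²

Multiplying the contributions: [kg·m/s²] · [1/m²]
Adding exponents of each base unit: kg: 1, m: -1, s: -2
SI base units of pressure: kg/(m·s²)

The claimed units kg/(m·s²) match the derived units, so the claim is correct.

Answer: Yes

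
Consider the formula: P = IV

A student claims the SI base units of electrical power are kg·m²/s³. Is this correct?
Units of each symbol in P = IV:
  I (current): A
  V (voltage, in volts): kg·m²/(s³·A)

Multiplying the contributions: [A] · [kg·m²/(s³·A)]
Adding exponents of each base unit: kg: 1, m: 2, s: -3
SI base units of electrical power: kg·m²/s³

The claimed units kg·m²/s³ match the derived units, so the claim is correct.

Answer: Yes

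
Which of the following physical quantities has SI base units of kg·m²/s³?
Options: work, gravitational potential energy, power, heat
Checking the SI base units of each option:
  work (W = Fd): kg·m²/s²  ✗
  gravitational potential energy (U = -GMm/r): kg·m²/s²  ✗
  power (P = W/t): kg·m²/s³  ✓ matches
  heat (Q = mcΔT): kg·m²/s²  ✗

Only power has units kg·m²/s³.

Answer: power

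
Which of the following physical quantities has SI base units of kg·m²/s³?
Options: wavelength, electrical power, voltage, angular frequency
Checking the SI base units of each option:
  wavelength (λ = v/f): m  ✗
  electrical power (P = IV): kg·m²/s³  ✓ matches
  voltage (V = IR): kg·m²/(s³·A)  ✗
  angular frequency (ω = 2πf): 1/s  ✗

Only electrical power has units kg·m²/s³.

Answer: electrical power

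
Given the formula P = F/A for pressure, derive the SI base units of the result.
Units of each symbol in P = F/A:
  F (force): kg·m/s²
  A (area): m²  → in the denominator, contributes 1/m²

Multiplying the contributions: [kg·m/s²] · [1/m²]
Adding exponents of each base unit: kg: 1, m: -1, s: -2
SI base units of pressure: kg/(m·s²)

Answer: kg/(m·s²)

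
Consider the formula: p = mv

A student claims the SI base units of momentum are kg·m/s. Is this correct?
Units of each symbol in p = mv:
  m (mass): kg
  v (velocity): m/s

Multiplying the contributions: [kg] · [m/s]
Adding exponents of each base unit: kg: 1, m: 1, s: -1
SI base units of momentum: kg·m/s

The claimed units kg·m/s match the derived units, so the claim is correct.

Answer: Yes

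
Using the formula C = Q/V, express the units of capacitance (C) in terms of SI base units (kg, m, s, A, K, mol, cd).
Units of each symbol in C = Q/V:
  Q (charge, in coulombs): s·A
  V (voltage, in volts): kg·m²/(s³·A)  → in the denominator, contributes s³·A/(kg·m²)

Multiplying the contributions: [s·A] · [s³·A/(kg·m²)]
Adding exponents of each base unit: kg: -1, m: -2, s: 4, A: 2
SI base units of capacitance: s⁴·A²/(kg·m²)

Answer: s⁴·A²/(kg·m²)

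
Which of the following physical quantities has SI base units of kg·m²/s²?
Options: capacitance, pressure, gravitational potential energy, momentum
Checking the SI base units of each option:
  capacitance (C = Q/V): s⁴·A²/(kg·m²)  ✗
  pressure (P = F/A): kg/(m·s²)  ✗
  gravitational potential energy (U = -GMm/r): kg·m²/s²  ✓ matches
  momentum (p = mv): kg·m/s  ✗

Only gravitational potential energy has units kg·m²/s².

Answer: gravitational potential energy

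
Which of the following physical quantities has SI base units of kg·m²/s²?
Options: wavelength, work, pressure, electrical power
Checking the SI base units of each option:
  wavelength (λ = v/f): m  ✗
  work (W = Fd): kg·m²/s²  ✓ matches
  pressure (P = F/A): kg/(m·s²)  ✗
  electrical power (P = IV): kg·m²/s³  ✗

Only work has units kg·m²/s².

Answer: work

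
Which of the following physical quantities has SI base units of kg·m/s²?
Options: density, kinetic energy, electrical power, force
Checking the SI base units of each option:
  density (ρ = m/V): kg/m³  ✗
  kinetic energy (E = ½mv²): kg·m²/s²  ✗
  electrical power (P = IV): kg·m²/s³  ✗
  force (F = ma): kg·m/s²  ✓ matches

Only force has units kg·m/s².

Answer: force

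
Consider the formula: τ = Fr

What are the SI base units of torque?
Units of each symbol in τ = Fr:
  F (force): kg·m/s²
  r (lever arm): m

Multiplying the contributions: [kg·m/s²] · [m]
Adding exponents of each base unit: kg: 1, m: 2, s: -2
SI base units of torque: kg·m²/s²

Answer: kg·m²/s²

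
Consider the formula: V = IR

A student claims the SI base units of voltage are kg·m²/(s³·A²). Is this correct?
Units of each symbol in V = IR:
  I (current): A
  R (resistance, in ohms): kg·m²/(s³·A²)

Multiplying the contributions: [A] · [kg·m²/(s³·A²)]
Adding exponents of each base unit: kg: 1, m: 2, s: -3, A: -1
SI base units of voltage: kg·m²/(s³·A)

The claimed units kg·m²/(s³·A²) (exponents kg: 1, m: 2, s: -3, A: -2) do not match the derived units kg·m²/(s³·A) (exponents kg: 1, m: 2, s: -3, A: -1), so the claim is incorrect.

Answer: No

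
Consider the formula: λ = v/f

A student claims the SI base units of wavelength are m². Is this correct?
Units of each symbol in λ = v/f:
  v (wave speed): m/s
  f (frequency): 1/s  → in the denominator, contributes s

Multiplying the contributions: [m/s] · [s]
Adding exponents of each base unit: m: 1
SI base units of wavelength: m

The claimed units m² (exponents m: 2) do not match the derived units m (exponents m: 1), so the claim is incorrect.

Answer: No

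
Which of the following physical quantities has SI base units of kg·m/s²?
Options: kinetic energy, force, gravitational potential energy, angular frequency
Checking the SI base units of each option:
  kinetic energy (E = ½mv²): kg·m²/s²  ✗
  force (F = ma): kg·m/s²  ✓ matches
  gravitational potential energy (U = -GMm/r): kg·m²/s²  ✗
  angular frequency (ω = 2πf): 1/s  ✗

Only force has units kg·m/s².

Answer: force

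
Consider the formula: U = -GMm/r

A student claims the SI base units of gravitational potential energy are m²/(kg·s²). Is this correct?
Units of each symbol in U = -GMm/r:
  G (gravitational constant): m³/(kg·s²)
  M (mass): kg
  m (mass): kg
  r (distance): m  → in the denominator, contributes 1/m
  The minus sign does not affect the units.

Multiplying the contributions: [m³/(kg·s²)] · [kg] · [kg] · [1/m]
Adding exponents of each base unit: kg: 1, m: 2, s: -2
SI base units of gravitational potential energy: kg·m²/s²

The claimed units m²/(kg·s²) (exponents kg: -1, m: 2, s: -2) do not match the derived units kg·m²/s² (exponents kg: 1, m: 2, s: -2), so the claim is incorrect.

Answer: No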